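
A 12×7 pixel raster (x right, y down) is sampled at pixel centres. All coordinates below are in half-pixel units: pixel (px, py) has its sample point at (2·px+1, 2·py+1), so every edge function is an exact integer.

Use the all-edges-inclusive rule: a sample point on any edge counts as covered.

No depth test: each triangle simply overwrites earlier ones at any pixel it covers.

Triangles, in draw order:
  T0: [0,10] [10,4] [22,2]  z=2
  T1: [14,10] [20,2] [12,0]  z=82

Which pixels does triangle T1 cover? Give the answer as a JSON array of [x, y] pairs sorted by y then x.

T0:
  2·area = 52
  edge (0, 10)→(10, 4): d=(10,-6) inclusive
  edge (10, 4)→(22, 2): d=(12,-2) inclusive
  edge (22, 2)→(0, 10): d=(-22,8) inclusive
    (7,0)@(15, 1): e=[0,-26,78] → ·  [on edge]
    (8,1)@(17, 3): e=[32,2,18] → #
    (9,1)@(19, 3): e=[44,6,2] → #
    (10,1)@(21, 3): e=[56,10,-14] → ·
    (4,2)@(9, 5): e=[4,10,38] → #
    (5,2)@(11, 5): e=[16,14,22] → #
    (6,2)@(13, 5): e=[28,18,6] → #
    (7,2)@(15, 5): e=[40,22,-10] → ·
    (8,2)@(17, 5): e=[52,26,-26] → ·
    (9,2)@(19, 5): e=[64,30,-42] → ·
    (2,3)@(5, 7): e=[0,26,26] → #  [on edge]
    (3,3)@(7, 7): e=[12,30,10] → #
  covered (7 px):
    · · · · · · · · · · · ·
    · · · · · · · · # # · ·
    · · · · # # # · · · · ·
    · · # # · · · · · · · ·
    · · · · · · · · · · · ·
    · · · · · · · · · · · ·
    · · · · · · · · · · · ·
T1:
  2·area = 76  (B↔C swapped to make it positive)
  edge (14, 10)→(12, 0): d=(-2,-10) inclusive
  edge (12, 0)→(20, 2): d=(8,2) inclusive
  edge (20, 2)→(14, 10): d=(-6,8) inclusive
    (6,0)@(13, 1): e=[8,6,62] → #
    (7,0)@(15, 1): e=[28,2,46] → #
    (8,0)@(17, 1): e=[48,-2,30] → ·
    (6,1)@(13, 3): e=[4,22,50] → #
    (8,1)@(17, 3): e=[44,14,18] → #
    (9,1)@(19, 3): e=[64,10,2] → #
    (10,1)@(21, 3): e=[84,6,-14] → ·
    (6,2)@(13, 5): e=[0,38,38] → #  [on edge]
    (9,2)@(19, 5): e=[60,26,-10] → ·
    (6,3)@(13, 7): e=[-4,54,26] → ·
    (7,3)@(15, 7): e=[16,50,10] → #
    (8,3)@(17, 7): e=[36,46,-6] → ·
  covered (10 px):
    · · · · · · # # · · · ·
    · · · · · · # # # # · ·
    · · · · · · # # # · · ·
    · · · · · · · # · · · ·
    · · · · · · · · · · · ·
    · · · · · · · · · · · ·
    · · · · · · · · · · · ·

Final: [[6,0],[7,0],[6,1],[7,1],[8,1],[9,1],[6,2],[7,2],[8,2],[7,3]]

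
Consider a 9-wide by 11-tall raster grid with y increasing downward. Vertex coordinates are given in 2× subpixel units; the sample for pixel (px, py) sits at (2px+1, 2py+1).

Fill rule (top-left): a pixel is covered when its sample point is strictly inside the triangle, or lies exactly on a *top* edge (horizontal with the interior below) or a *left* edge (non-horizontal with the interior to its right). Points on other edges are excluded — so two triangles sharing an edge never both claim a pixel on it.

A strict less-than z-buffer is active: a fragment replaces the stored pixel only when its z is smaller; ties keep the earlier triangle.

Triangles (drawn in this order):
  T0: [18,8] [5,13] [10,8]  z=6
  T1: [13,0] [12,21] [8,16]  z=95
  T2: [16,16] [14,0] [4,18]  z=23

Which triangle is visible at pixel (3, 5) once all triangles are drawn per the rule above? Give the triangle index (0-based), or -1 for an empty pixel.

T0:
  2·area = 40
  edge (18, 8)→(5, 13): d=(-13,5) right/bottom  bias=-1
  edge (5, 13)→(10, 8): d=(5,-5) top-left  bias=+0
  edge (10, 8)→(18, 8): d=(8,0) top-left  bias=+0
    (8,0)@(17, 1): e=[96,0,-56] → .  [on edge]
    (7,1)@(15, 3): e=[80,0,-40] → .  [on edge]
    (6,2)@(13, 5): e=[64,0,-24] → .  [on edge]
    (5,3)@(11, 7): e=[48,0,-8] → .  [on edge]
    (4,4)@(9, 9): e=[32,0,8] → X  [on edge]
    (5,4)@(11, 9): e=[22,10,8] → X
    (6,4)@(13, 9): e=[12,20,8] → X
    (7,4)@(15, 9): e=[2,30,8] → X
    (8,4)@(17, 9): e=[-8,40,8] → .
    (3,5)@(7, 11): e=[16,0,24] → X  [on edge]
    (5,5)@(11, 11): e=[-4,20,24] → .
    (6,5)@(13, 11): e=[-14,30,24] → .
    (2,6)@(5, 13): e=[0,0,40] → .  [on edge]
    (1,7)@(3, 15): e=[-16,0,56] → .  [on edge]
    (0,8)@(1, 17): e=[-32,0,72] → .  [on edge]
  covered (6 px):
    . . . . . . . . .
    . . . . . . . . .
    . . . . . . . . .
    . . . . . . . . .
    . . . . X X X X .
    . . . X X . . . .
    . . . . . . . . .
    . . . . . . . . .
    . . . . . . . . .
    . . . . . . . . .
    . . . . . . . . .
T1:
  2·area = 89
  edge (13, 0)→(12, 21): d=(-1,21) right/bottom  bias=-1
  edge (12, 21)→(8, 16): d=(-4,-5) top-left  bias=+0
  edge (8, 16)→(13, 0): d=(5,-16) top-left  bias=+0
    (5,3)@(11, 7): e=[35,51,3] → X
    (6,3)@(13, 7): e=[-7,61,35] → .
    (5,4)@(11, 9): e=[33,43,13] → X
    (6,4)@(13, 9): e=[-9,53,45] → .
    (5,5)@(11, 11): e=[31,35,23] → X
    (6,5)@(13, 11): e=[-11,45,55] → .
    (4,6)@(9, 13): e=[71,17,1] → X
    (6,6)@(13, 13): e=[-13,37,65] → .
    (4,7)@(9, 15): e=[69,9,11] → X
    (6,7)@(13, 15): e=[-15,29,75] → .
    (4,8)@(9, 17): e=[67,1,21] → X
    (6,8)@(13, 17): e=[-17,21,85] → .
  covered (10 px):
    . . . . . . . . .
    . . . . . . . . .
    . . . . . . . . .
    . . . . . X . . .
    . . . . . X . . .
    . . . . . X . . .
    . . . . X X . . .
    . . . . X X . . .
    . . . . X X . . .
    . . . . . X . . .
    . . . . . . . . .
T2:
  2·area = 196  (B↔C swapped to make it positive)
  edge (16, 16)→(4, 18): d=(-12,2) right/bottom  bias=-1
  edge (4, 18)→(14, 0): d=(10,-18) top-left  bias=+0
  edge (14, 0)→(16, 16): d=(2,16) right/bottom  bias=-1
    (6,1)@(13, 3): e=[162,12,22] → X
    (7,1)@(15, 3): e=[158,48,-10] → .
    (6,2)@(13, 5): e=[138,32,26] → X
    (7,2)@(15, 5): e=[134,68,-6] → .
    (5,3)@(11, 7): e=[118,16,62] → X
    (7,3)@(15, 7): e=[110,88,-2] → .
    (4,4)@(9, 9): e=[98,0,98] → X  [on edge]
    (7,4)@(15, 9): e=[86,108,2] → X
    (8,4)@(17, 9): e=[82,144,-30] → .
    (4,5)@(9, 11): e=[74,20,102] → X
    (8,5)@(17, 11): e=[58,164,-26] → .
    (3,6)@(7, 13): e=[54,4,138] → X
  covered (25 px):
    . . . . . . . . .
    . . . . . . X . .
    . . . . . . X . .
    . . . . . X X . .
    . . . . X X X X .
    . . . . X X X X .
    . . . X X X X X .
    . . . X X X X X .
    . . X X X . . . .
    . . . . . . . . .
    . . . . . . . . .

Z-buffer (winner per pixel, '.' = empty):
  . . . . . . . . .
  . . . . . . 2 . .
  . . . . . . 2 . .
  . . . . . 2 2 . .
  . . . . 0 0 0 0 .
  . . . 0 0 2 2 2 .
  . . . 2 2 2 2 2 .
  . . . 2 2 2 2 2 .
  . . 2 2 2 1 . . .
  . . . . . 1 . . .
  . . . . . . . . .

Answer: 0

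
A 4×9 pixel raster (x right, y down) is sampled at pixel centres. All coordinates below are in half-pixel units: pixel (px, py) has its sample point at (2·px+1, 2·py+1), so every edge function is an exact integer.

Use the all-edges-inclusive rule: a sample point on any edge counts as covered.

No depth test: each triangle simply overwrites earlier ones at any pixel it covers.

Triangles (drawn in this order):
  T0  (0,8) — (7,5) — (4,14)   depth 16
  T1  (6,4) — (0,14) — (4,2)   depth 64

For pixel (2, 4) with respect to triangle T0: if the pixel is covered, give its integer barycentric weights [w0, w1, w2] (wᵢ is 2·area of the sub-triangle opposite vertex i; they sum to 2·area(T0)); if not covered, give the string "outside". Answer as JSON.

T0:
  2·area = 54
  edge (0, 8)→(7, 5): d=(7,-3) inclusive
  edge (7, 5)→(4, 14): d=(-3,9) inclusive
  edge (4, 14)→(0, 8): d=(-4,-6) inclusive
    (3,2)@(7, 5): e=[0,0,54] → #  [on edge]
    (1,3)@(3, 7): e=[2,30,22] → #
    (2,3)@(5, 7): e=[8,12,34] → #
    (3,3)@(7, 7): e=[14,-6,46] → ·
    (0,4)@(1, 9): e=[10,42,2] → #
    (3,4)@(7, 9): e=[28,-12,38] → ·
    (0,5)@(1, 11): e=[24,36,-6] → ·
    (1,5)@(3, 11): e=[30,18,6] → #
    (2,5)@(5, 11): e=[36,0,18] → #  [on edge]
    (3,5)@(7, 11): e=[42,-18,30] → ·
    (1,6)@(3, 13): e=[44,12,-2] → ·
    (2,6)@(5, 13): e=[50,-6,10] → ·
    (1,8)@(3, 17): e=[72,0,-18] → ·  [on edge]
  covered (8 px):
    · · · ·
    · · · ·
    · · · #
    · # # ·
    # # # ·
    · # # ·
    · · · ·
    · · · ·
    · · · ·
T1:
  2·area = 32
  edge (6, 4)→(0, 14): d=(-6,10) inclusive
  edge (0, 14)→(4, 2): d=(4,-12) inclusive
  edge (4, 2)→(6, 4): d=(2,2) inclusive
    (1,0)@(3, 1): e=[48,-16,0] → ·  [on edge]
    (2,1)@(5, 3): e=[16,16,0] → #  [on edge]
    (3,1)@(7, 3): e=[-4,40,-4] → ·
    (1,2)@(3, 5): e=[24,0,8] → #  [on edge]
    (3,2)@(7, 5): e=[-16,48,0] → ·  [on edge]
    (1,3)@(3, 7): e=[12,8,12] → #
    (2,3)@(5, 7): e=[-8,32,8] → ·
    (1,4)@(3, 9): e=[0,16,16] → #  [on edge]
    (2,4)@(5, 9): e=[-20,40,12] → ·
    (0,5)@(1, 11): e=[8,0,24] → #  [on edge]
    (1,5)@(3, 11): e=[-12,24,20] → ·
    (0,6)@(1, 13): e=[-4,8,28] → ·
  covered (6 px):
    · · · ·
    · · # ·
    · # # ·
    · # · ·
    · # · ·
    # · · ·
    · · · ·
    · · · ·
    · · · ·

Answer: [6,26,22]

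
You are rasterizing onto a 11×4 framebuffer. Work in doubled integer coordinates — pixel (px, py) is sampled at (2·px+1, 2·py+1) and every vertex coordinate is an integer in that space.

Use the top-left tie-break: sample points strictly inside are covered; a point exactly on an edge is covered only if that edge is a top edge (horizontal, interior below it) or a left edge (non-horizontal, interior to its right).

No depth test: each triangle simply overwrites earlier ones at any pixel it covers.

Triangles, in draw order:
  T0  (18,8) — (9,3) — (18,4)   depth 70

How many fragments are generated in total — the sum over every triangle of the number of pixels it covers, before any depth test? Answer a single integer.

T0:
  2·area = 36
  edge (18, 8)→(9, 3): d=(-9,-5) top-left  bias=+0
  edge (9, 3)→(18, 4): d=(9,1) right/bottom  bias=-1
  edge (18, 4)→(18, 8): d=(0,4) right/bottom  bias=-1
    (4,1)@(9, 3): e=[0,0,36] → ·  [on edge]
    (6,2)@(13, 5): e=[2,14,20] → #
    (7,2)@(15, 5): e=[12,12,12] → #
    (8,2)@(17, 5): e=[22,10,4] → #
    (9,2)@(19, 5): e=[32,8,-4] → ·
    (6,3)@(13, 7): e=[-16,32,20] → ·
    (7,3)@(15, 7): e=[-6,30,12] → ·
    (8,3)@(17, 7): e=[4,28,4] → #
    (9,3)@(19, 7): e=[14,26,-4] → ·
  covered (4 px):
    · · · · · · · · · · ·
    · · · · · · · · · · ·
    · · · · · · # # # · ·
    · · · · · · · · # · ·

Answer: 4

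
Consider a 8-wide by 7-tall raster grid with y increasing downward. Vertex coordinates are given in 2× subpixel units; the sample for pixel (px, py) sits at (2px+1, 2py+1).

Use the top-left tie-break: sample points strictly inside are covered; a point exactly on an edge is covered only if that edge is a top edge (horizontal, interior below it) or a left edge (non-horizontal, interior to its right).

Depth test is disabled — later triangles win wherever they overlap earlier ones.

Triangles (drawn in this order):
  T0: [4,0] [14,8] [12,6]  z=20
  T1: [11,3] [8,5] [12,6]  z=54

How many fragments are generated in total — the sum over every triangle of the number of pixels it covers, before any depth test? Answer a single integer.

T0:
  2·area = 4  (B↔C swapped to make it positive)
  edge (4, 0)→(12, 6): d=(8,6) right/bottom  bias=-1
  edge (12, 6)→(14, 8): d=(2,2) right/bottom  bias=-1
  edge (14, 8)→(4, 0): d=(-10,-8) top-left  bias=+0
    (3,0)@(7, 1): e=[-10,0,14] → ·  [on edge]
    (4,1)@(9, 3): e=[-6,0,10] → ·  [on edge]
    (5,2)@(11, 5): e=[-2,0,6] → ·  [on edge]
    (6,3)@(13, 7): e=[2,0,2] → ·  [on edge]
    (7,4)@(15, 9): e=[6,0,-2] → ·  [on edge]
  covered (0 px):
    · · · · · · · ·
    · · · · · · · ·
    · · · · · · · ·
    · · · · · · · ·
    · · · · · · · ·
    · · · · · · · ·
    · · · · · · · ·
T1:
  2·area = 11  (B↔C swapped to make it positive)
  edge (11, 3)→(12, 6): d=(1,3) right/bottom  bias=-1
  edge (12, 6)→(8, 5): d=(-4,-1) top-left  bias=+0
  edge (8, 5)→(11, 3): d=(3,-2) top-left  bias=+0
    (5,1)@(11, 3): e=[0,11,0] → ·  [on edge]
    (4,2)@(9, 5): e=[8,1,2] → #
    (5,2)@(11, 5): e=[2,3,6] → #
    (6,2)@(13, 5): e=[-4,5,10] → ·
    (2,3)@(5, 7): e=[22,-11,0] → ·  [on edge]
    (4,3)@(9, 7): e=[10,-7,8] → ·
    (5,3)@(11, 7): e=[4,-5,12] → ·
    (6,4)@(13, 9): e=[0,-11,22] → ·  [on edge]
  covered (2 px):
    · · · · · · · ·
    · · · · · · · ·
    · · · · # # · ·
    · · · · · · · ·
    · · · · · · · ·
    · · · · · · · ·
    · · · · · · · ·

Final: 2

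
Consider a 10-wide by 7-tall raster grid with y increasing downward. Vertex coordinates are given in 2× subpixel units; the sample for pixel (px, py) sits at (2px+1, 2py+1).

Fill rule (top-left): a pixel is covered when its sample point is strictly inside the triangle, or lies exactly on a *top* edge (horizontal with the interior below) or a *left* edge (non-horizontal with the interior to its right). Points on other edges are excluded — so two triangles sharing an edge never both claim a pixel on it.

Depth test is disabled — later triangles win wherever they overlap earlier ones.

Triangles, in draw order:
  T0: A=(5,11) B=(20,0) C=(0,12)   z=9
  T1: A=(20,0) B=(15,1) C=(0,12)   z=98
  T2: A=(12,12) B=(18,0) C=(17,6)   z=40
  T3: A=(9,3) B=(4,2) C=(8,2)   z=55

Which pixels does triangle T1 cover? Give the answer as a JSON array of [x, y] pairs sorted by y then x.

T0:
  2·area = 40  (B↔C swapped to make it positive)
  edge (5, 11)→(0, 12): d=(-5,1) right/bottom  bias=-1
  edge (0, 12)→(20, 0): d=(20,-12) top-left  bias=+0
  edge (20, 0)→(5, 11): d=(-15,11) right/bottom  bias=-1
    (7,1)@(15, 3): e=[30,0,10] → #  [on edge]
    (8,1)@(17, 3): e=[28,24,-12] → ·
    (6,2)@(13, 5): e=[22,16,2] → #
    (7,2)@(15, 5): e=[20,40,-20] → ·
    (4,3)@(9, 7): e=[16,8,16] → #
    (5,3)@(11, 7): e=[14,32,-6] → ·
    (6,3)@(13, 7): e=[12,56,-28] → ·
    (2,4)@(5, 9): e=[10,0,30] → #  [on edge]
    (3,4)@(7, 9): e=[8,24,8] → #
    (4,4)@(9, 9): e=[6,48,-14] → ·
    (7,4)@(15, 9): e=[0,120,-80] → ·  [on edge]
    (1,5)@(3, 11): e=[2,16,22] → #
    (2,5)@(5, 11): e=[0,40,0] → ·  [on edge]
  covered (6 px):
    · · · · · · · · · ·
    · · · · · · · # · ·
    · · · · · · # · · ·
    · · · · # · · · · ·
    · · # # · · · · · ·
    · # · · · · · · · ·
    · · · · · · · · · ·
T1:
  2·area = 40  (B↔C swapped to make it positive)
  edge (20, 0)→(0, 12): d=(-20,12) right/bottom  bias=-1
  edge (0, 12)→(15, 1): d=(15,-11) top-left  bias=+0
  edge (15, 1)→(20, 0): d=(5,-1) top-left  bias=+0
    (7,0)@(15, 1): e=[40,0,0] → #  [on edge]
    (8,0)@(17, 1): e=[16,22,2] → #
    (9,0)@(19, 1): e=[-8,44,4] → ·
    (2,1)@(5, 3): e=[120,-80,0] → ·  [on edge]
    (6,1)@(13, 3): e=[24,8,8] → #
    (7,1)@(15, 3): e=[0,30,10] → ·  [on edge]
    (8,1)@(17, 3): e=[-24,52,12] → ·
    (5,2)@(11, 5): e=[8,16,16] → #
    (6,2)@(13, 5): e=[-16,38,18] → ·
    (3,3)@(7, 7): e=[16,2,22] → #
    (4,3)@(9, 7): e=[-8,24,24] → ·
    (5,3)@(11, 7): e=[-32,46,26] → ·
    (2,4)@(5, 9): e=[0,10,30] → ·  [on edge]
  covered (5 px):
    · · · · · · · # # ·
    · · · · · · # · · ·
    · · · · · # · · · ·
    · · · # · · · · · ·
    · · · · · · · · · ·
    · · · · · · · · · ·
    · · · · · · · · · ·
T2:
  2·area = 24
  edge (12, 12)→(18, 0): d=(6,-12) top-left  bias=+0
  edge (18, 0)→(17, 6): d=(-1,6) right/bottom  bias=-1
  edge (17, 6)→(12, 12): d=(-5,6) right/bottom  bias=-1
    (8,1)@(17, 3): e=[6,3,15] → #
    (9,1)@(19, 3): e=[30,-9,3] → ·
    (8,2)@(17, 5): e=[18,1,5] → #
    (9,2)@(19, 5): e=[42,-11,-7] → ·
    (7,3)@(15, 7): e=[6,11,7] → #
    (8,3)@(17, 7): e=[30,-1,-5] → ·
    (7,4)@(15, 9): e=[18,9,-3] → ·
  covered (3 px):
    · · · · · · · · · ·
    · · · · · · · · # ·
    · · · · · · · · # ·
    · · · · · · · # · ·
    · · · · · · · · · ·
    · · · · · · · · · ·
    · · · · · · · · · ·
T3:
  2·area = 4
  edge (9, 3)→(4, 2): d=(-5,-1) top-left  bias=+0
  edge (4, 2)→(8, 2): d=(4,0) top-left  bias=+0
  edge (8, 2)→(9, 3): d=(1,1) right/bottom  bias=-1
    (3,0)@(7, 1): e=[8,-4,0] → ·  [on edge]
    (4,1)@(9, 3): e=[0,4,0] → ·  [on edge]
    (5,2)@(11, 5): e=[-8,12,0] → ·  [on edge]
    (9,2)@(19, 5): e=[0,12,-8] → ·  [on edge]
    (6,3)@(13, 7): e=[-16,20,0] → ·  [on edge]
    (7,4)@(15, 9): e=[-24,28,0] → ·  [on edge]
    (8,5)@(17, 11): e=[-32,36,0] → ·  [on edge]
    (9,6)@(19, 13): e=[-40,44,0] → ·  [on edge]
  covered (0 px):
    · · · · · · · · · ·
    · · · · · · · · · ·
    · · · · · · · · · ·
    · · · · · · · · · ·
    · · · · · · · · · ·
    · · · · · · · · · ·
    · · · · · · · · · ·

Final: [[7,0],[8,0],[6,1],[5,2],[3,3]]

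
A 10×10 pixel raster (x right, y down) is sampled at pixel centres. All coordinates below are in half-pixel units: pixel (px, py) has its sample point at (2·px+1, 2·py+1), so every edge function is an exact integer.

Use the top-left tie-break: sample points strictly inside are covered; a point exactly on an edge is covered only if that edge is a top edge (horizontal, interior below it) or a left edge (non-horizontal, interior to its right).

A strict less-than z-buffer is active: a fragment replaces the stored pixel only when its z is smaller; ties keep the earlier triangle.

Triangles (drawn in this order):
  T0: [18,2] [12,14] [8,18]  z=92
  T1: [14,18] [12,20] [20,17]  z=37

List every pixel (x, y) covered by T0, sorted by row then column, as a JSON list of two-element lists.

T0:
  2·area = 24
  edge (18, 2)→(12, 14): d=(-6,12) right/bottom  bias=-1
  edge (12, 14)→(8, 18): d=(-4,4) right/bottom  bias=-1
  edge (8, 18)→(18, 2): d=(10,-16) top-left  bias=+0
    (7,3)@(15, 7): e=[6,16,2] → X
    (8,3)@(17, 7): e=[-18,8,34] → .
    (9,3)@(19, 7): e=[-42,0,66] → .  [on edge]
    (7,4)@(15, 9): e=[-6,8,22] → .
    (8,4)@(17, 9): e=[-30,0,54] → .  [on edge]
    (6,5)@(13, 11): e=[6,8,10] → X
    (7,5)@(15, 11): e=[-18,0,42] → .  [on edge]
    (6,6)@(13, 13): e=[-6,0,30] → .  [on edge]
    (5,7)@(11, 15): e=[6,0,18] → .  [on edge]
    (4,8)@(9, 17): e=[18,0,6] → .  [on edge]
    (3,9)@(7, 19): e=[30,0,-6] → .  [on edge]
  covered (2 px):
    . . . . . . . . . .
    . . . . . . . . . .
    . . . . . . . . . .
    . . . . . . . X . .
    . . . . . . . . . .
    . . . . . . X . . .
    . . . . . . . . . .
    . . . . . . . . . .
    . . . . . . . . . .
    . . . . . . . . . .
T1:
  2·area = 10  (B↔C swapped to make it positive)
  edge (14, 18)→(20, 17): d=(6,-1) top-left  bias=+0
  edge (20, 17)→(12, 20): d=(-8,3) right/bottom  bias=-1
  edge (12, 20)→(14, 18): d=(2,-2) top-left  bias=+0
    (9,6)@(19, 13): e=[-25,35,0] → .  [on edge]
    (8,7)@(17, 15): e=[-15,25,0] → .  [on edge]
    (7,8)@(15, 17): e=[-5,15,0] → .  [on edge]
    (6,9)@(13, 19): e=[5,5,0] → X  [on edge]
    (7,9)@(15, 19): e=[7,-1,4] → .
  covered (1 px):
    . . . . . . . . . .
    . . . . . . . . . .
    . . . . . . . . . .
    . . . . . . . . . .
    . . . . . . . . . .
    . . . . . . . . . .
    . . . . . . . . . .
    . . . . . . . . . .
    . . . . . . . . . .
    . . . . . . X . . .

Answer: [[7,3],[6,5]]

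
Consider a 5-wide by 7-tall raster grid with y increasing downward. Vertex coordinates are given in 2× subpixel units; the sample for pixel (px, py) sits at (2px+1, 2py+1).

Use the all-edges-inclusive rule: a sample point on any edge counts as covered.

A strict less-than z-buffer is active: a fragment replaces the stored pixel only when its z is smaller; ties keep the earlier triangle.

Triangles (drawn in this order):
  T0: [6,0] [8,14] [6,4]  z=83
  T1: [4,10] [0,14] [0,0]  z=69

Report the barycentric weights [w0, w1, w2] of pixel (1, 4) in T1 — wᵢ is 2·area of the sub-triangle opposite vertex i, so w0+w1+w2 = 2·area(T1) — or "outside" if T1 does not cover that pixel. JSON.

T0:
  2·area = 8
  edge (6, 0)→(8, 14): d=(2,14) inclusive
  edge (8, 14)→(6, 4): d=(-2,-10) inclusive
  edge (6, 4)→(6, 0): d=(0,-4) inclusive
    (3,3)@(7, 7): e=[0,4,4] → X  [on edge]
    (4,3)@(9, 7): e=[-28,24,12] → .
    (3,4)@(7, 9): e=[4,0,4] → X  [on edge]
    (4,4)@(9, 9): e=[-24,20,12] → .
    (3,5)@(7, 11): e=[8,-4,4] → .
  covered (2 px):
    . . . . .
    . . . . .
    . . . . .
    . . . X .
    . . . X .
    . . . . .
    . . . . .
T1:
  2·area = 56
  edge (4, 10)→(0, 14): d=(-4,4) inclusive
  edge (0, 14)→(0, 0): d=(0,-14) inclusive
  edge (0, 0)→(4, 10): d=(4,10) inclusive
    (0,1)@(1, 3): e=[40,14,2] → X
    (1,1)@(3, 3): e=[32,42,-18] → .
    (0,2)@(1, 5): e=[32,14,10] → X
    (1,2)@(3, 5): e=[24,42,-10] → .
    (4,2)@(9, 5): e=[0,126,-70] → .  [on edge]
    (0,3)@(1, 7): e=[24,14,18] → X
    (1,3)@(3, 7): e=[16,42,-2] → .
    (3,3)@(7, 7): e=[0,98,-42] → .  [on edge]
    (0,4)@(1, 9): e=[16,14,26] → X
    (1,4)@(3, 9): e=[8,42,6] → X
    (2,4)@(5, 9): e=[0,70,-14] → .  [on edge]
    (0,5)@(1, 11): e=[8,14,34] → X
    (1,5)@(3, 11): e=[0,42,14] → X  [on edge]
    (0,6)@(1, 13): e=[0,14,42] → X  [on edge]
  covered (8 px):
    . . . . .
    X . . . .
    X . . . .
    X . . . .
    X X . . .
    X X . . .
    X . . . .

Result: [42,6,8]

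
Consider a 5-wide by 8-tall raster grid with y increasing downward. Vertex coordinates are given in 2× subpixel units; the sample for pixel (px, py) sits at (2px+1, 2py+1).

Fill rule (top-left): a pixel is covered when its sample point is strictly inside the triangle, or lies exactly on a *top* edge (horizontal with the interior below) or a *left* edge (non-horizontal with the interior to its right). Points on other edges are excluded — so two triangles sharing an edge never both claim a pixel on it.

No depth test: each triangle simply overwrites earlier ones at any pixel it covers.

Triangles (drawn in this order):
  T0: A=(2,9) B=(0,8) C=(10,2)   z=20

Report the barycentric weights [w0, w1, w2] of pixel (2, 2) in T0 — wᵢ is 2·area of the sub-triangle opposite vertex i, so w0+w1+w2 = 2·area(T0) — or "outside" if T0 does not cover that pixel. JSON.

T0:
  2·area = 22
  edge (2, 9)→(0, 8): d=(-2,-1) top-left  bias=+0
  edge (0, 8)→(10, 2): d=(10,-6) top-left  bias=+0
  edge (10, 2)→(2, 9): d=(-8,7) right/bottom  bias=-1
    (2,2)@(5, 5): e=[11,0,11] → █  [on edge]
    (3,2)@(7, 5): e=[13,12,-3] → ·
    (1,3)@(3, 7): e=[5,8,9] → █
    (2,3)@(5, 7): e=[7,20,-5] → ·
    (1,4)@(3, 9): e=[1,28,-7] → ·
  covered (2 px):
    · · · · ·
    · · · · ·
    · · █ · ·
    · █ · · ·
    · · · · ·
    · · · · ·
    · · · · ·
    · · · · ·

Answer: [0,11,11]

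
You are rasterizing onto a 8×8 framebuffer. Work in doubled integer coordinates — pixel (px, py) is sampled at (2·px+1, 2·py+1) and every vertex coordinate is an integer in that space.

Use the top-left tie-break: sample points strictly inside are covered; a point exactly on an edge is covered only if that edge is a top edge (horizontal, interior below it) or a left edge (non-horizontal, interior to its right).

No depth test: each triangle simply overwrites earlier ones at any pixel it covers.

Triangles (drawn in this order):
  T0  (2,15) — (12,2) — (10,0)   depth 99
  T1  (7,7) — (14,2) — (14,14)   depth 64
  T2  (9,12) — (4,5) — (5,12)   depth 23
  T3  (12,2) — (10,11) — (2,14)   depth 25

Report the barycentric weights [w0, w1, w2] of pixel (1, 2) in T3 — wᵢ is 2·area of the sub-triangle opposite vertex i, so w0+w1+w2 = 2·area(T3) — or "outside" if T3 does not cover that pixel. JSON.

T0:
  2·area = 46  (B↔C swapped to make it positive)
  edge (2, 15)→(10, 0): d=(8,-15) top-left  bias=+0
  edge (10, 0)→(12, 2): d=(2,2) right/bottom  bias=-1
  edge (12, 2)→(2, 15): d=(-10,13) right/bottom  bias=-1
    (5,0)@(11, 1): e=[23,0,23] → .  [on edge]
    (4,1)@(9, 3): e=[9,8,29] → X
    (5,1)@(11, 3): e=[39,4,3] → X
    (6,1)@(13, 3): e=[69,0,-23] → .  [on edge]
    (4,2)@(9, 5): e=[25,12,9] → X
    (5,2)@(11, 5): e=[55,8,-17] → .
    (7,2)@(15, 5): e=[115,0,-69] → .  [on edge]
    (3,3)@(7, 7): e=[11,20,15] → X
    (4,3)@(9, 7): e=[41,16,-11] → .
    (3,4)@(7, 9): e=[27,24,-5] → .
    (2,5)@(5, 11): e=[13,32,1] → X
    (3,5)@(7, 11): e=[43,28,-25] → .
  covered (5 px):
    . . . . . . . .
    . . . . X X . .
    . . . . X . . .
    . . . X . . . .
    . . . . . . . .
    . . X . . . . .
    . . . . . . . .
    . . . . . . . .
T1:
  2·area = 84
  edge (7, 7)→(14, 2): d=(7,-5) top-left  bias=+0
  edge (14, 2)→(14, 14): d=(0,12) right/bottom  bias=-1
  edge (14, 14)→(7, 7): d=(-7,-7) top-left  bias=+0
    (0,0)@(1, 1): e=[-72,156,0] → .  [on edge]
    (1,1)@(3, 3): e=[-48,132,0] → .  [on edge]
    (6,1)@(13, 3): e=[2,12,70] → X
    (7,1)@(15, 3): e=[12,-12,84] → .
    (2,2)@(5, 5): e=[-24,108,0] → .  [on edge]
    (5,2)@(11, 5): e=[6,36,42] → X
    (7,2)@(15, 5): e=[26,-12,70] → .
    (3,3)@(7, 7): e=[0,84,0] → X  [on edge]
    (4,3)@(9, 7): e=[10,60,14] → X
    (7,3)@(15, 7): e=[40,-12,56] → .
    (3,4)@(7, 9): e=[14,84,-14] → .
    (4,4)@(9, 9): e=[24,60,0] → X  [on edge]
    (5,5)@(11, 11): e=[48,36,0] → X  [on edge]
    (6,6)@(13, 13): e=[72,12,0] → X  [on edge]
    (7,7)@(15, 15): e=[96,-12,0] → .  [on edge]
  covered (13 px):
    . . . . . . . .
    . . . . . . X .
    . . . . . X X .
    . . . X X X X .
    . . . . X X X .
    . . . . . X X .
    . . . . . . X .
    . . . . . . . .
T2:
  2·area = 28  (B↔C swapped to make it positive)
  edge (9, 12)→(5, 12): d=(-4,0) right/bottom  bias=-1
  edge (5, 12)→(4, 5): d=(-1,-7) top-left  bias=+0
  edge (4, 5)→(9, 12): d=(5,7) right/bottom  bias=-1
    (2,3)@(5, 7): e=[20,5,3] → X
    (3,3)@(7, 7): e=[20,19,-11] → .
    (2,4)@(5, 9): e=[12,3,13] → X
    (3,4)@(7, 9): e=[12,17,-1] → .
    (2,5)@(5, 11): e=[4,1,23] → X
    (3,5)@(7, 11): e=[4,15,9] → X
    (4,5)@(9, 11): e=[4,29,-5] → .
    (2,6)@(5, 13): e=[-4,-1,33] → .
    (3,6)@(7, 13): e=[-4,13,19] → .
  covered (4 px):
    . . . . . . . .
    . . . . . . . .
    . . . . . . . .
    . . X . . . . .
    . . X . . . . .
    . . X X . . . .
    . . . . . . . .
    . . . . . . . .
T3:
  2·area = 66
  edge (12, 2)→(10, 11): d=(-2,9) right/bottom  bias=-1
  edge (10, 11)→(2, 14): d=(-8,3) right/bottom  bias=-1
  edge (2, 14)→(12, 2): d=(10,-12) top-left  bias=+0
    (5,2)@(11, 5): e=[3,45,18] → X
    (6,2)@(13, 5): e=[-15,39,42] → .
    (4,3)@(9, 7): e=[17,35,14] → X
    (5,3)@(11, 7): e=[-1,29,38] → .
    (3,4)@(7, 9): e=[31,25,10] → X
    (5,4)@(11, 9): e=[-5,13,58] → .
    (2,5)@(5, 11): e=[45,15,6] → X
    (5,5)@(11, 11): e=[-9,-3,78] → .
    (1,6)@(3, 13): e=[59,5,2] → X
    (2,6)@(5, 13): e=[41,-1,26] → .
    (3,6)@(7, 13): e=[23,-7,50] → .
    (4,6)@(9, 13): e=[5,-13,74] → .
  covered (8 px):
    . . . . . . . .
    . . . . . . . .
    . . . . . X . .
    . . . . X . . .
    . . . X X . . .
    . . X X X . . .
    . X . . . . . .
    . . . . . . . .

Final: "outside"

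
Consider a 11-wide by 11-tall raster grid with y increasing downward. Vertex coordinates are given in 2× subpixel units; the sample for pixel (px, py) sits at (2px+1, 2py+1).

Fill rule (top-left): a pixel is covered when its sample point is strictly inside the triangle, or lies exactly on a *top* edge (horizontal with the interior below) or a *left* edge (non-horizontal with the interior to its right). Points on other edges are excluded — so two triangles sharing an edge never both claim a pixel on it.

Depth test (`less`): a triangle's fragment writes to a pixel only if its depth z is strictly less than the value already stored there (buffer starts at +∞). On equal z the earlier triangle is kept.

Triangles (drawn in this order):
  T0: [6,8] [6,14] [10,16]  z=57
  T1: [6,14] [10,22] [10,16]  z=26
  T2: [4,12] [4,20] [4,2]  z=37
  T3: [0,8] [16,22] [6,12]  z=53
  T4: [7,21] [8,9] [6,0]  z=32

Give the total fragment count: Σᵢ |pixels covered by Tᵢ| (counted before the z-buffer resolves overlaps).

T0:
  2·area = 24  (B↔C swapped to make it positive)
  edge (6, 8)→(10, 16): d=(4,8) right/bottom  bias=-1
  edge (10, 16)→(6, 14): d=(-4,-2) top-left  bias=+0
  edge (6, 14)→(6, 8): d=(0,-6) top-left  bias=+0
    (3,5)@(7, 11): e=[4,14,6] → █
    (4,5)@(9, 11): e=[-12,18,18] → ·
    (3,6)@(7, 13): e=[12,6,6] → █
    (4,6)@(9, 13): e=[-4,10,18] → ·
    (3,7)@(7, 15): e=[20,-2,6] → ·
    (4,7)@(9, 15): e=[4,2,18] → █
    (5,7)@(11, 15): e=[-12,6,30] → ·
    (4,8)@(9, 17): e=[12,-6,18] → ·
  covered (3 px):
    · · · · · · · · · · ·
    · · · · · · · · · · ·
    · · · · · · · · · · ·
    · · · · · · · · · · ·
    · · · · · · · · · · ·
    · · · █ · · · · · · ·
    · · · █ · · · · · · ·
    · · · · █ · · · · · ·
    · · · · · · · · · · ·
    · · · · · · · · · · ·
    · · · · · · · · · · ·
T1:
  2·area = 24  (B↔C swapped to make it positive)
  edge (6, 14)→(10, 16): d=(4,2) right/bottom  bias=-1
  edge (10, 16)→(10, 22): d=(0,6) right/bottom  bias=-1
  edge (10, 22)→(6, 14): d=(-4,-8) top-left  bias=+0
    (3,7)@(7, 15): e=[2,18,4] → █
    (4,7)@(9, 15): e=[-2,6,20] → ·
    (3,8)@(7, 17): e=[10,18,-4] → ·
    (4,8)@(9, 17): e=[6,6,12] → █
    (5,8)@(11, 17): e=[2,-6,28] → ·
    (4,9)@(9, 19): e=[14,6,4] → █
    (5,9)@(11, 19): e=[10,-6,20] → ·
    (4,10)@(9, 21): e=[22,6,-4] → ·
  covered (3 px):
    · · · · · · · · · · ·
    · · · · · · · · · · ·
    · · · · · · · · · · ·
    · · · · · · · · · · ·
    · · · · · · · · · · ·
    · · · · · · · · · · ·
    · · · · · · · · · · ·
    · · · █ · · · · · · ·
    · · · · █ · · · · · ·
    · · · · █ · · · · · ·
    · · · · · · · · · · ·
T2:
  degenerate (2·area = 0) — covers nothing
T3:
  2·area = 20  (B↔C swapped to make it positive)
  edge (0, 8)→(6, 12): d=(6,4) right/bottom  bias=-1
  edge (6, 12)→(16, 22): d=(10,10) right/bottom  bias=-1
  edge (16, 22)→(0, 8): d=(-16,-14) top-left  bias=+0
    (0,3)@(1, 7): e=[-10,0,30] → ·  [on edge]
    (1,4)@(3, 9): e=[-6,0,26] → ·  [on edge]
    (2,5)@(5, 11): e=[-2,0,22] → ·  [on edge]
    (3,6)@(7, 13): e=[2,0,18] → ·  [on edge]
    (4,7)@(9, 15): e=[6,0,14] → ·  [on edge]
    (5,8)@(11, 17): e=[10,0,10] → ·  [on edge]
    (6,9)@(13, 19): e=[14,0,6] → ·  [on edge]
    (7,10)@(15, 21): e=[18,0,2] → ·  [on edge]
  covered (0 px):
    · · · · · · · · · · ·
    · · · · · · · · · · ·
    · · · · · · · · · · ·
    · · · · · · · · · · ·
    · · · · · · · · · · ·
    · · · · · · · · · · ·
    · · · · · · · · · · ·
    · · · · · · · · · · ·
    · · · · · · · · · · ·
    · · · · · · · · · · ·
    · · · · · · · · · · ·
T4:
  2·area = 33  (B↔C swapped to make it positive)
  edge (7, 21)→(6, 0): d=(-1,-21) top-left  bias=+0
  edge (6, 0)→(8, 9): d=(2,9) right/bottom  bias=-1
  edge (8, 9)→(7, 21): d=(-1,12) right/bottom  bias=-1
    (3,2)@(7, 5): e=[16,1,16] → █
    (4,2)@(9, 5): e=[58,-17,-8] → ·
    (3,3)@(7, 7): e=[14,5,14] → █
    (4,3)@(9, 7): e=[56,-13,-10] → ·
    (3,4)@(7, 9): e=[12,9,12] → █
    (4,4)@(9, 9): e=[54,-9,-12] → ·
    (3,5)@(7, 11): e=[10,13,10] → █
    (4,5)@(9, 11): e=[52,-5,-14] → ·
    (3,6)@(7, 13): e=[8,17,8] → █
    (4,6)@(9, 13): e=[50,-1,-16] → ·
    (3,7)@(7, 15): e=[6,21,6] → █
    (4,7)@(9, 15): e=[48,3,-18] → ·
    (3,10)@(7, 21): e=[0,33,0] → ·  [on edge]
  covered (8 px):
    · · · · · · · · · · ·
    · · · · · · · · · · ·
    · · · █ · · · · · · ·
    · · · █ · · · · · · ·
    · · · █ · · · · · · ·
    · · · █ · · · · · · ·
    · · · █ · · · · · · ·
    · · · █ · · · · · · ·
    · · · █ · · · · · · ·
    · · · █ · · · · · · ·
    · · · · · · · · · · ·

Final: 14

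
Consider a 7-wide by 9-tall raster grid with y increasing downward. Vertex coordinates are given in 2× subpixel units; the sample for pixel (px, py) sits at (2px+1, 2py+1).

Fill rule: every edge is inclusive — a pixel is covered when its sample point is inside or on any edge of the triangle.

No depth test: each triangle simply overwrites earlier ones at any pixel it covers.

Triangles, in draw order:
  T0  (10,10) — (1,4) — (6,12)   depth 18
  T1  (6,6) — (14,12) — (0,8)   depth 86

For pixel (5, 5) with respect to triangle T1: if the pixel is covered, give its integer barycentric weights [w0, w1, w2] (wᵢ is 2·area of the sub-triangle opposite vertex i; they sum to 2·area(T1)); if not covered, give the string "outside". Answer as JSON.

T0:
  2·area = 42  (B↔C swapped to make it positive)
  edge (10, 10)→(6, 12): d=(-4,2) inclusive
  edge (6, 12)→(1, 4): d=(-5,-8) inclusive
  edge (1, 4)→(10, 10): d=(9,6) inclusive
    (1,3)@(3, 7): e=[26,1,15] → █
    (2,3)@(5, 7): e=[22,17,3] → █
    (3,3)@(7, 7): e=[18,33,-9] → ·
    (1,4)@(3, 9): e=[18,-9,33] → ·
    (2,4)@(5, 9): e=[14,7,21] → █
    (3,4)@(7, 9): e=[10,23,9] → █
    (4,4)@(9, 9): e=[6,39,-3] → ·
    (2,5)@(5, 11): e=[6,-3,39] → ·
    (3,5)@(7, 11): e=[2,13,27] → █
    (4,5)@(9, 11): e=[-2,29,15] → ·
    (3,6)@(7, 13): e=[-6,3,45] → ·
  covered (5 px):
    · · · · · · ·
    · · · · · · ·
    · · · · · · ·
    · █ █ · · · ·
    · · █ █ · · ·
    · · · █ · · ·
    · · · · · · ·
    · · · · · · ·
    · · · · · · ·
T1:
  2·area = 52
  edge (6, 6)→(14, 12): d=(8,6) inclusive
  edge (14, 12)→(0, 8): d=(-14,-4) inclusive
  edge (0, 8)→(6, 6): d=(6,-2) inclusive
    (4,2)@(9, 5): e=[-26,78,0] → ·  [on edge]
    (1,3)@(3, 7): e=[26,26,0] → █  [on edge]
    (2,3)@(5, 7): e=[14,34,4] → █
    (3,3)@(7, 7): e=[2,42,8] → █
    (4,3)@(9, 7): e=[-10,50,12] → ·
    (1,4)@(3, 9): e=[42,-2,12] → ·
    (2,4)@(5, 9): e=[30,6,16] → █
    (4,4)@(9, 9): e=[6,22,24] → █
    (5,4)@(11, 9): e=[-6,30,28] → ·
    (2,5)@(5, 11): e=[46,-22,28] → ·
    (3,5)@(7, 11): e=[34,-14,32] → ·
    (4,5)@(9, 11): e=[22,-6,36] → ·
  covered (7 px):
    · · · · · · ·
    · · · · · · ·
    · · · · · · ·
    · █ █ █ · · ·
    · · █ █ █ · ·
    · · · · · █ ·
    · · · · · · ·
    · · · · · · ·
    · · · · · · ·

Answer: [2,40,10]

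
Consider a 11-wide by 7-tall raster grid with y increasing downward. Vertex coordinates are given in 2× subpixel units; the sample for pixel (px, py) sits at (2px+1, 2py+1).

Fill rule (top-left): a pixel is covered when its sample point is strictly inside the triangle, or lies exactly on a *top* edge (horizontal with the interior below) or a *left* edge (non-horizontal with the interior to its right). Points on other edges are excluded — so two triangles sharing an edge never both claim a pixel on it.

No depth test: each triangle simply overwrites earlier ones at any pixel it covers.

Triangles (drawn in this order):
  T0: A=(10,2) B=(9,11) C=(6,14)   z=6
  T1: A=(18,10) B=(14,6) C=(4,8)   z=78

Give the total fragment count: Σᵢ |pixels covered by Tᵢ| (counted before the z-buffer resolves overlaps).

T0:
  2·area = 24
  edge (10, 2)→(9, 11): d=(-1,9) right/bottom  bias=-1
  edge (9, 11)→(6, 14): d=(-3,3) right/bottom  bias=-1
  edge (6, 14)→(10, 2): d=(4,-12) top-left  bias=+0
    (9,0)@(19, 1): e=[-80,0,104] → .  [on edge]
    (8,1)@(17, 3): e=[-64,0,88] → .  [on edge]
    (4,2)@(9, 5): e=[6,18,0] → X  [on edge]
    (5,2)@(11, 5): e=[-12,12,24] → .
    (7,2)@(15, 5): e=[-48,0,72] → .  [on edge]
    (4,3)@(9, 7): e=[4,12,8] → X
    (5,3)@(11, 7): e=[-14,6,32] → .
    (6,3)@(13, 7): e=[-32,0,56] → .  [on edge]
    (4,4)@(9, 9): e=[2,6,16] → X
    (5,4)@(11, 9): e=[-16,0,40] → .  [on edge]
    (3,5)@(7, 11): e=[18,6,0] → X  [on edge]
    (4,5)@(9, 11): e=[0,0,24] → .  [on edge]
    (3,6)@(7, 13): e=[16,0,8] → .  [on edge]
  covered (4 px):
    . . . . . . . . . . .
    . . . . . . . . . . .
    . . . . X . . . . . .
    . . . . X . . . . . .
    . . . . X . . . . . .
    . . . X . . . . . . .
    . . . . . . . . . . .
T1:
  2·area = 48  (B↔C swapped to make it positive)
  edge (18, 10)→(4, 8): d=(-14,-2) top-left  bias=+0
  edge (4, 8)→(14, 6): d=(10,-2) top-left  bias=+0
  edge (14, 6)→(18, 10): d=(4,4) right/bottom  bias=-1
    (4,0)@(9, 1): e=[108,-60,0] → .  [on edge]
    (5,1)@(11, 3): e=[84,-36,0] → .  [on edge]
    (6,2)@(13, 5): e=[60,-12,0] → .  [on edge]
    (9,2)@(19, 5): e=[72,0,-24] → .  [on edge]
    (4,3)@(9, 7): e=[24,0,24] → X  [on edge]
    (5,3)@(11, 7): e=[28,4,16] → X
    (6,3)@(13, 7): e=[32,8,8] → X
    (7,3)@(15, 7): e=[36,12,0] → .  [on edge]
    (4,4)@(9, 9): e=[-4,20,32] → .
    (5,4)@(11, 9): e=[0,24,24] → X  [on edge]
    (7,4)@(15, 9): e=[8,32,8] → X
    (8,4)@(17, 9): e=[12,36,0] → .  [on edge]
    (9,5)@(19, 11): e=[-12,60,0] → .  [on edge]
    (10,6)@(21, 13): e=[-36,84,0] → .  [on edge]
  covered (6 px):
    . . . . . . . . . . .
    . . . . . . . . . . .
    . . . . . . . . . . .
    . . . . X X X . . . .
    . . . . . X X X . . .
    . . . . . . . . . . .
    . . . . . . . . . . .

Result: 10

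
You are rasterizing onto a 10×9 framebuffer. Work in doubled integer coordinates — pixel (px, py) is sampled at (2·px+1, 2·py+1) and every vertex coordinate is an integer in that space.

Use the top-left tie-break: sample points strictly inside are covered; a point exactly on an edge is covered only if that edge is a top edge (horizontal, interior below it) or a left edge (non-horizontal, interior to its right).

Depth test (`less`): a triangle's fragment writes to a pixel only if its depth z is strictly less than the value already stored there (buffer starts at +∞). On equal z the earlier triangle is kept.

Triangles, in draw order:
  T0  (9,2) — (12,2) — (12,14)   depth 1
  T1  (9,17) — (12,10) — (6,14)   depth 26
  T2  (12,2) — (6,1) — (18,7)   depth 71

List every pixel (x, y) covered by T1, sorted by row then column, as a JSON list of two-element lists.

T0:
  2·area = 36
  edge (9, 2)→(12, 2): d=(3,0) top-left  bias=+0
  edge (12, 2)→(12, 14): d=(0,12) right/bottom  bias=-1
  edge (12, 14)→(9, 2): d=(-3,-12) top-left  bias=+0
    (5,1)@(11, 3): e=[3,12,21] → X
    (6,1)@(13, 3): e=[3,-12,45] → .
    (5,2)@(11, 5): e=[9,12,15] → X
    (6,2)@(13, 5): e=[9,-12,39] → .
    (5,3)@(11, 7): e=[15,12,9] → X
    (6,3)@(13, 7): e=[15,-12,33] → .
    (5,4)@(11, 9): e=[21,12,3] → X
    (6,4)@(13, 9): e=[21,-12,27] → .
    (5,5)@(11, 11): e=[27,12,-3] → .
  covered (4 px):
    . . . . . . . . . .
    . . . . . X . . . .
    . . . . . X . . . .
    . . . . . X . . . .
    . . . . . X . . . .
    . . . . . . . . . .
    . . . . . . . . . .
    . . . . . . . . . .
    . . . . . . . . . .
T1:
  2·area = 30  (B↔C swapped to make it positive)
  edge (9, 17)→(6, 14): d=(-3,-3) top-left  bias=+0
  edge (6, 14)→(12, 10): d=(6,-4) top-left  bias=+0
  edge (12, 10)→(9, 17): d=(-3,7) right/bottom  bias=-1
    (7,1)@(15, 3): e=[60,-30,0] → .  [on edge]
    (0,4)@(1, 9): e=[0,-50,80] → .  [on edge]
    (1,5)@(3, 11): e=[0,-30,60] → .  [on edge]
    (5,5)@(11, 11): e=[24,2,4] → X
    (6,5)@(13, 11): e=[30,10,-10] → .
    (2,6)@(5, 13): e=[0,-10,40] → .  [on edge]
    (4,6)@(9, 13): e=[12,6,12] → X
    (5,6)@(11, 13): e=[18,14,-2] → .
    (3,7)@(7, 15): e=[0,10,20] → X  [on edge]
    (5,7)@(11, 15): e=[12,26,-8] → .
    (3,8)@(7, 17): e=[-6,22,14] → .
    (4,8)@(9, 17): e=[0,30,0] → .  [on edge]
  covered (4 px):
    . . . . . . . . . .
    . . . . . . . . . .
    . . . . . . . . . .
    . . . . . . . . . .
    . . . . . . . . . .
    . . . . . X . . . .
    . . . . X . . . . .
    . . . X X . . . . .
    . . . . . . . . . .
T2:
  2·area = 24  (B↔C swapped to make it positive)
  edge (12, 2)→(18, 7): d=(6,5) right/bottom  bias=-1
  edge (18, 7)→(6, 1): d=(-12,-6) top-left  bias=+0
  edge (6, 1)→(12, 2): d=(6,1) right/bottom  bias=-1
    (5,1)@(11, 3): e=[11,6,7] → X
    (6,1)@(13, 3): e=[1,18,5] → X
    (7,1)@(15, 3): e=[-9,30,3] → .
    (5,2)@(11, 5): e=[23,-18,19] → .
    (6,2)@(13, 5): e=[13,-6,17] → .
    (7,2)@(15, 5): e=[3,6,15] → X
    (8,2)@(17, 5): e=[-7,18,13] → .
    (7,3)@(15, 7): e=[15,-18,27] → .
  covered (3 px):
    . . . . . . . . . .
    . . . . . X X . . .
    . . . . . . . X . .
    . . . . . . . . . .
    . . . . . . . . . .
    . . . . . . . . . .
    . . . . . . . . . .
    . . . . . . . . . .
    . . . . . . . . . .

Final: [[5,5],[4,6],[3,7],[4,7]]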